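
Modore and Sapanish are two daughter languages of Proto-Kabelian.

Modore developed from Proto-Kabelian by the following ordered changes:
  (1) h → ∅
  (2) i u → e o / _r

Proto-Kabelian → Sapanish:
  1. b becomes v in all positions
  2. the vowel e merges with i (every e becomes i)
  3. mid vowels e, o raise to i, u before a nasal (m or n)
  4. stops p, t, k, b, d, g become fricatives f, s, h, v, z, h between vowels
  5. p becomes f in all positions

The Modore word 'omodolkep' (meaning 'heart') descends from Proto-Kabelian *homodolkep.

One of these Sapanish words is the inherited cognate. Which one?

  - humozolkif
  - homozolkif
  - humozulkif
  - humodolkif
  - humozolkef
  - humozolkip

Sapanish: start from *homodolkep.
  rule 1: no change — homodolkep
  rule 2 (vowel merger): homodolkep → homodolkip
  rule 3 (pre-nasal raising): homodolkip → humodolkip
  rule 4 (intervocalic lenition): humodolkip → humozolkip
  rule 5 (unconditioned shift): humozolkip → humozolkif
  ⇒ Sapanish humozolkif
Among the options, 'humozolkif' alone shows every Sapanish change applied in order.

humozolkif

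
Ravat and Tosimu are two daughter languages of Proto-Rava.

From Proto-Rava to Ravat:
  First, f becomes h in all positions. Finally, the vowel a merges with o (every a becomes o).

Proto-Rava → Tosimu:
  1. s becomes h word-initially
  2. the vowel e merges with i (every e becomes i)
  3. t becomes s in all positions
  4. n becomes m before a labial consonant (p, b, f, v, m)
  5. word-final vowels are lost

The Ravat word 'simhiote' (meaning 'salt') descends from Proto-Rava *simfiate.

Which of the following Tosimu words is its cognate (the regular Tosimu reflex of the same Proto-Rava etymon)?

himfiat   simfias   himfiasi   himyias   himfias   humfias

Tosimu: *simfiate
  simfiate → himfiate   [debuccalisation]
  himfiate → himfiati   [vowel merger]
  himfiati → himfiasi   [unconditioned shift]
  himfiasi (rule 4 does not apply)
  himfiasi → himfias   [apocope]
  giving Tosimu himfias.
Only 'himfias' matches the regular Tosimu development of *simfiate.

himfias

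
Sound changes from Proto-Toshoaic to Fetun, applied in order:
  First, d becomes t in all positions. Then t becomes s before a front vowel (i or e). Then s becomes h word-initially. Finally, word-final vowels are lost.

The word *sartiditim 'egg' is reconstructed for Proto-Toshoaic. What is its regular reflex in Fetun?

Fetun: start from *sartiditim.
  rule 1 (unconditioned shift): sartiditim → sartititim
  rule 2 (palatalisation): sartititim → sarsisisim
  rule 3 (debuccalisation): sarsisisim → harsisisim
  rule 4: no change — harsisisim
  ⇒ Fetun harsisisim

harsisisim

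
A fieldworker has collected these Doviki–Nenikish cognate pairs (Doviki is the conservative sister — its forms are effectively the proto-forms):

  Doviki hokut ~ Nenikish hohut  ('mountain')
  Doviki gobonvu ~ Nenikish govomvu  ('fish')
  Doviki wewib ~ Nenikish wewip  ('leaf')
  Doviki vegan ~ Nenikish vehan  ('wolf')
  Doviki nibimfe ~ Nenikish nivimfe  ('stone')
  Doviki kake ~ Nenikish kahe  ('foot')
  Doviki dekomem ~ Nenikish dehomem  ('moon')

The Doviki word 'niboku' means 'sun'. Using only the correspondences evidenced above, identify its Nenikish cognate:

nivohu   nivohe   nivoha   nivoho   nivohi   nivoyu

gobonvu ~ govomvu — Doviki b corresponds to Nenikish v between vowels (before a back vowel).
hokut ~ hohut — Doviki k corresponds to Nenikish h between vowels (before a back vowel).
Applying these to Doviki 'niboku':
  niboku → nivoku   (b→v between vowels (before a back vowel))
  nivoku → nivohu   (k→h between vowels (before a back vowel))
So the Nenikish cognate is 'nivohu'.

nivohu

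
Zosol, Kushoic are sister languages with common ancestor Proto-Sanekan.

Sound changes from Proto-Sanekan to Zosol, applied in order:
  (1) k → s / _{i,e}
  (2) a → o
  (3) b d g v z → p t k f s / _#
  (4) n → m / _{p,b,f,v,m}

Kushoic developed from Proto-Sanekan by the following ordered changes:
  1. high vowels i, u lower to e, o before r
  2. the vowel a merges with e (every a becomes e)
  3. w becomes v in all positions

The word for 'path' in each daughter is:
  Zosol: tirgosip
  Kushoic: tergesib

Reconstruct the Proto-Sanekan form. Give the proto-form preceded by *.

*tirgasib

Position 8: Zosol has p, Kushoic has b. Kushoic preserves b here (none of its changes turn any other segment into b), so the proto-segment is *b.
Position 5: Zosol has o, Kushoic has e. Taking the neighbouring segments as reconstructed: Zosol o could go back to *a or *o; Kushoic e could go back to *a or *e — the one source consistent with every daughter is *a.
This points to *tirgasib. Verify forward in each daughter:
Zosol: start from *tirgasib.
  rule 1: no change — tirgasib
  rule 2 (vowel merger): tirgasib → tirgosib
  rule 3 (final devoicing): tirgosib → tirgosip
  rule 4: no change — tirgosip
  ⇒ Zosol tirgosip
Kushoic: start from *tirgasib.
  rule 1 (pre-rhotic lowering): tirgasib → tergasib
  rule 2 (vowel merger): tergasib → tergesib
  rule 3: no change — tergesib
  ⇒ Kushoic tergesib
No other proto-form is consistent with every reflex, so the reconstruction is *tirgasib.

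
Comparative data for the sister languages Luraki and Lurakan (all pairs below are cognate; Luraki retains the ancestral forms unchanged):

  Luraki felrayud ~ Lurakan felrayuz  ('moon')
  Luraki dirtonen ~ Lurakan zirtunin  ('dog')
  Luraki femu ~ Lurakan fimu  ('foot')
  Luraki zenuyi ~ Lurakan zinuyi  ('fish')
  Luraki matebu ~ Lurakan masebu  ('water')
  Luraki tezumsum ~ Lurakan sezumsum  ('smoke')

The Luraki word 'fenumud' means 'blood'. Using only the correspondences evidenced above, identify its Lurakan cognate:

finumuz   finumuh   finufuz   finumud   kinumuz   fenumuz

dirtonen ~ zirtunin, zenuyi ~ zinuyi — Luraki e corresponds to Lurakan i after a consonant, before a nasal.
felrayud ~ felrayuz — Luraki d corresponds to Lurakan z word-finally.
Applying these to Luraki 'fenumud':
  fenumud → finumud   (e→i after a consonant, before a nasal)
  finumud → finumuz   (d→z word-finally)
So the Lurakan cognate is 'finumuz'.

finumuz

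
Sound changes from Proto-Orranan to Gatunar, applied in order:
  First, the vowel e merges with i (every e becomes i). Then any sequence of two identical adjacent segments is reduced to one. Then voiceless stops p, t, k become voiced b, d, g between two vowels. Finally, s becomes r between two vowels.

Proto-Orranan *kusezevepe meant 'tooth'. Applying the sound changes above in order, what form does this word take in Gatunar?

Gatunar: *kusezevepe > kusizivipi > kusizivibi > kurizivibi  (by vowel merger, intervocalic voicing, rhotacism)

kurizivibi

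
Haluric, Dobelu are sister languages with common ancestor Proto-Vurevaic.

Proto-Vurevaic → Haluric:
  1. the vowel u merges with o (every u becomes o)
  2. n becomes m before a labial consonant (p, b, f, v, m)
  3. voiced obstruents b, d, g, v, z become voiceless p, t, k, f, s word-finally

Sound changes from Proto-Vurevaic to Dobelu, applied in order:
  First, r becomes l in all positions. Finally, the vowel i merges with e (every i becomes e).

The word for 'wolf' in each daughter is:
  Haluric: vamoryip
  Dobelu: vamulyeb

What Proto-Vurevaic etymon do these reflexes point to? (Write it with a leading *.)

*vamuryib

Position 5: Haluric has r, Dobelu has l. Haluric preserves r here (none of its changes turn any other segment into r), so the proto-segment is *r.
Position 7: Haluric has i, Dobelu has e. Haluric preserves i here (none of its changes turn any other segment into i), so the proto-segment is *i.
Verify the candidate proto-form against each daughter:
Haluric: *vamuryib > vamoryib > vamoryip  (by vowel merger, final devoicing)
Dobelu: start from *vamuryib.
  rule 1 (unconditioned shift): vamuryib → vamulyib
  rule 2 (vowel merger): vamulyib → vamulyeb
  ⇒ Dobelu vamulyeb
*vamuryib is the unique common source.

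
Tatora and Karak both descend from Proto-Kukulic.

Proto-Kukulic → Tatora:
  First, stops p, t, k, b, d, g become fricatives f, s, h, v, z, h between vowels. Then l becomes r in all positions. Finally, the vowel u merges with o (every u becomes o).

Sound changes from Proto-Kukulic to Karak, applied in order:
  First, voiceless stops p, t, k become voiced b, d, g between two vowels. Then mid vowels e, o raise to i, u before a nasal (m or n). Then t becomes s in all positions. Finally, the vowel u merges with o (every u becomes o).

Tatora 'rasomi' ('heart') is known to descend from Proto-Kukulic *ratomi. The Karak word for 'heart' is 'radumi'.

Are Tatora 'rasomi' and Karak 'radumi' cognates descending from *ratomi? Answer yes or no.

no

Derive the expected Karak reflex of *ratomi:
Karak: *ratomi > radomi > radumi > radomi  (by intervocalic voicing, pre-nasal raising, vowel merger)
The regular Karak reflex would be 'radomi', but the attested form is 'radumi'. The correspondence is irregular, so they are not cognates (the Karak form has a different source).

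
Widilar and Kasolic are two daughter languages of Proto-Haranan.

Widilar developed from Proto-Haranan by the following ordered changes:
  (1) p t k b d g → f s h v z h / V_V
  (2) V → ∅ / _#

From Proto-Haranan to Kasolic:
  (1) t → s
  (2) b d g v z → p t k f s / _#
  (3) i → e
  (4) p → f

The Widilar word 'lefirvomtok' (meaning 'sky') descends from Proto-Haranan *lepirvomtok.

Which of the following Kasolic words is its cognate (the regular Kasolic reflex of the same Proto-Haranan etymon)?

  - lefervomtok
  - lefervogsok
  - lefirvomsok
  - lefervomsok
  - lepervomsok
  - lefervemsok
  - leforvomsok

Kasolic: start from *lepirvomtok.
  rule 1 (unconditioned shift): lepirvomtok → lepirvomsok
  rule 2: no change — lepirvomsok
  rule 3 (vowel merger): lepirvomsok → lepervomsok
  rule 4 (unconditioned shift): lepervomsok → lefervomsok
  ⇒ Kasolic lefervomsok

lefervomsok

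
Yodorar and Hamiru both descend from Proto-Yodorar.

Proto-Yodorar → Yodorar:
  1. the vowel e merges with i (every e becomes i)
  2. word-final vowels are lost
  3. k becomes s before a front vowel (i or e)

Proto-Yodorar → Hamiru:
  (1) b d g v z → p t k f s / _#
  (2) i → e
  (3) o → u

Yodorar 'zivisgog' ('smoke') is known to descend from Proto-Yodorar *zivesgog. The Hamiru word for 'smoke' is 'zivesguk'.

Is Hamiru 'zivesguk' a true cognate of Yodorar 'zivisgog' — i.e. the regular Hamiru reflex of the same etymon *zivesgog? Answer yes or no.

no

Derive the expected Hamiru reflex of *zivesgog:
Hamiru: *zivesgog
  zivesgog → zivesgok   [final devoicing]
  zivesgok → zevesgok   [vowel merger]
  zevesgok → zevesguk   [vowel merger]
  giving Hamiru zevesguk.
The regular Hamiru reflex would be 'zevesguk', but the attested form is 'zivesguk'. The correspondence is irregular, so they are not cognates (the Hamiru form has a different source).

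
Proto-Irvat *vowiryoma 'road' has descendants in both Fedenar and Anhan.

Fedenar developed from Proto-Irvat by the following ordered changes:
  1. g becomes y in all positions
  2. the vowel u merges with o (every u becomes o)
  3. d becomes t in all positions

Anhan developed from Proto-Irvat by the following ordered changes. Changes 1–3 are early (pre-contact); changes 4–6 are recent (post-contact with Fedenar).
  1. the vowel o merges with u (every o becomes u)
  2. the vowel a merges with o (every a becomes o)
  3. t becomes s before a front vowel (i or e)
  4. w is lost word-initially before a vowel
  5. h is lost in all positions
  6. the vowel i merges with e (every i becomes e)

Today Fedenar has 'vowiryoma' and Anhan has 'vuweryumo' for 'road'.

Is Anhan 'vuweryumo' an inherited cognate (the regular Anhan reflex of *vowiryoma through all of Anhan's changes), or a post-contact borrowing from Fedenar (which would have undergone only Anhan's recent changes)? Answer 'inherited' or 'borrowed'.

If inherited, *vowiryoma would pass through all of Anhan's changes:
Anhan: start from *vowiryoma.
  rule 1 (vowel merger): vowiryoma → vuwiryuma
  rule 2 (vowel merger): vuwiryuma → vuwiryumo
  rule 3: no change — vuwiryumo
  rule 4: no change — vuwiryumo
  rule 5: no change — vuwiryumo
  rule 6 (vowel merger): vuwiryumo → vuweryumo
  ⇒ Anhan vuweryumo
If borrowed from Fedenar 'vowiryoma' after the early changes, it would undergo only the recent ones:
  rule 4 (glide loss): no change (vowiryoma)
  rule 5 (h-loss): no change (vowiryoma)
  rule 6 (vowel merger): vowiryoma → voweryoma
  ⇒ as a loan: voweryoma
Anhan 'vuweryumo' matches the inherited outcome exactly, so it is an inherited cognate, not a loan.

inherited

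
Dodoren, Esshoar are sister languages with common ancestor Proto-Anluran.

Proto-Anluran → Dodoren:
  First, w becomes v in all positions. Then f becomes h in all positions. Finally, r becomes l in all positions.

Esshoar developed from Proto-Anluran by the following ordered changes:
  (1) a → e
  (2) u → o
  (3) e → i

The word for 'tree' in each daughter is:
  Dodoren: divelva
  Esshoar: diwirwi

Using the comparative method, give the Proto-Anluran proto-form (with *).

Position 6: Dodoren has v, Esshoar has w. Esshoar preserves w here (none of its changes turn any other segment into w), so the proto-segment is *w.
Position 7: Dodoren has a, Esshoar has i. Dodoren preserves a here (none of its changes turn any other segment into a), so the proto-segment is *a.
Continuing position by position gives *diwerwa; check it forward:
Dodoren: *diwerwa > diverva > divelva  (by unconditioned shift, unconditioned shift)
Esshoar: *diwerwa
  diwerwa → diwerwe   [vowel merger]
  diwerwe (rule 2 does not apply)
  diwerwe → diwirwi   [vowel merger]
  giving Esshoar diwirwi.
*diwerwa is the unique common source.

*diwerwa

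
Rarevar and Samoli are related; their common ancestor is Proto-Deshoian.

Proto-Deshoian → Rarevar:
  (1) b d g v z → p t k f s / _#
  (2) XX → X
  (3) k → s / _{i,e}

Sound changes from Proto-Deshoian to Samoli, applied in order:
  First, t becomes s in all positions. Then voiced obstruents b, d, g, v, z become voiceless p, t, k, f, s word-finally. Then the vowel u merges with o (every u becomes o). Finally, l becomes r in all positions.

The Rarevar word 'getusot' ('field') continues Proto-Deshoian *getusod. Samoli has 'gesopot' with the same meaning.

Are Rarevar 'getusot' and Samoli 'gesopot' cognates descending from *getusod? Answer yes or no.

Derive the expected Samoli reflex of *getusod:
Samoli: *getusod
  getusod → gesusod   [unconditioned shift]
  gesusod → gesusot   [final devoicing]
  gesusot → gesosot   [vowel merger]
  gesosot (rule 4 does not apply)
  giving Samoli gesosot.
The regular Samoli reflex would be 'gesosot', but the attested form is 'gesopot'. The correspondence is irregular, so they are not cognates (the Samoli form has a different source).

no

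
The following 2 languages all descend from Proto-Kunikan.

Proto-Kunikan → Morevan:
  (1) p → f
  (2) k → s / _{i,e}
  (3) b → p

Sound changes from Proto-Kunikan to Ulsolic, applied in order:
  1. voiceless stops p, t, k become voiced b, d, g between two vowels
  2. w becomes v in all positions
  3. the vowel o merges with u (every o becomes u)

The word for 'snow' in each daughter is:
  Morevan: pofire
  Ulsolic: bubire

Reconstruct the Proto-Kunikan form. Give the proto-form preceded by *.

*bopire

Position 2: Morevan has o, Ulsolic has u. Morevan preserves o here (none of its changes turn any other segment into o), so the proto-segment is *o.
Position 1: Morevan has p, Ulsolic has b. In Morevan, p can only continue *b, so the proto-segment is *b.
Verify the candidate proto-form against each daughter:
Morevan: *bopire > bofire > pofire  (by unconditioned shift, unconditioned shift)
Ulsolic: start from *bopire.
  rule 1 (intervocalic voicing): bopire → bobire
  rule 2: no change — bobire
  rule 3 (vowel merger): bobire → bubire
  ⇒ Ulsolic bubire
Only *bopire yields all of Morevan pofire, Ulsolic bubire.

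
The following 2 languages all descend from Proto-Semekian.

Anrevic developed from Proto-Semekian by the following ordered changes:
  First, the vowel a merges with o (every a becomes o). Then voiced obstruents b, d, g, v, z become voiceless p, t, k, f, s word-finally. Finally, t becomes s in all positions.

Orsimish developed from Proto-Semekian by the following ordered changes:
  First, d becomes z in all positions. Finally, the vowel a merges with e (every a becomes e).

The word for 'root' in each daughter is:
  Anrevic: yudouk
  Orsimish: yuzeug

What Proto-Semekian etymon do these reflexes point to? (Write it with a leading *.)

*yudaug

Position 3: Anrevic has d, Orsimish has z. Anrevic preserves d here (none of its changes turn any other segment into d), so the proto-segment is *d.
Position 6: Anrevic has k, Orsimish has g. Orsimish preserves g here (none of its changes turn any other segment into g), so the proto-segment is *g.
Continuing position by position gives *yudaug; check it forward:
Anrevic: start from *yudaug.
  rule 1 (vowel merger): yudaug → yudoug
  rule 2 (final devoicing): yudoug → yudouk
  rule 3: no change — yudouk
  ⇒ Anrevic yudouk
Orsimish: start from *yudaug.
  rule 1 (unconditioned shift): yudaug → yuzaug
  rule 2 (vowel merger): yuzaug → yuzeug
  ⇒ Orsimish yuzeug
No other proto-form is consistent with every reflex, so the reconstruction is *yudaug.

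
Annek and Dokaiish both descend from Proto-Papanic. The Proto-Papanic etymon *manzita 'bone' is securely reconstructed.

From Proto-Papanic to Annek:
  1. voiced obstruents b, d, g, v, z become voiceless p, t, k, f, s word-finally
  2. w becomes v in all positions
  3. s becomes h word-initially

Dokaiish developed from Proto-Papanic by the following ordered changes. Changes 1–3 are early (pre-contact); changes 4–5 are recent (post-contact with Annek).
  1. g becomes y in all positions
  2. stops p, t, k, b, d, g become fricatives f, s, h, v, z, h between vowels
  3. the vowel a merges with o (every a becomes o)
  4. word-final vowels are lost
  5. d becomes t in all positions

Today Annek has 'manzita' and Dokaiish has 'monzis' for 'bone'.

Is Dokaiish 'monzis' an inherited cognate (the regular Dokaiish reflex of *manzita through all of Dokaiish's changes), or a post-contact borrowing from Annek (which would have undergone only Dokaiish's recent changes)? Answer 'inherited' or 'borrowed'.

If inherited, *manzita would pass through all of Dokaiish's changes:
Dokaiish: start from *manzita.
  rule 1: no change — manzita
  rule 2 (intervocalic lenition): manzita → manzisa
  rule 3 (vowel merger): manzisa → monziso
  rule 4 (apocope): monziso → monzis
  rule 5: no change — monzis
  ⇒ Dokaiish monzis
If borrowed from Annek 'manzita' after the early changes, it would undergo only the recent ones:
  rule 4 (apocope): manzita → manzit
  rule 5 (unconditioned shift): no change (manzit)
  ⇒ as a loan: manzit
Dokaiish 'monzis' matches the inherited outcome exactly, so it is an inherited cognate, not a loan.

inherited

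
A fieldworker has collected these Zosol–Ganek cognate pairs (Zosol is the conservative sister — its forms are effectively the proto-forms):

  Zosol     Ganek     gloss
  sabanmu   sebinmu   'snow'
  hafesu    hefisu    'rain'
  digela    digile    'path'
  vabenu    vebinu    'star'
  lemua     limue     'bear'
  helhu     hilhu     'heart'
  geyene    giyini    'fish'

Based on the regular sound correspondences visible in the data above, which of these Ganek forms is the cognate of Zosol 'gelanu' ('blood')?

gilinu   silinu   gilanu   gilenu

gilinu

hafesu ~ hefisu, digela ~ digile — Zosol e corresponds to Ganek i after a consonant, before a consonant other than r, m, n, p, b, f, v.
sabanmu ~ sebinmu — Zosol a corresponds to Ganek i after a consonant, before a nasal.
Applying these to Zosol 'gelanu':
  gelanu → gilanu   (e→i after a consonant, before a consonant other than r, m, n, p, b, f, v)
  gilanu → gilinu   (a→i after a consonant, before a nasal)
So the Ganek cognate is 'gilinu'.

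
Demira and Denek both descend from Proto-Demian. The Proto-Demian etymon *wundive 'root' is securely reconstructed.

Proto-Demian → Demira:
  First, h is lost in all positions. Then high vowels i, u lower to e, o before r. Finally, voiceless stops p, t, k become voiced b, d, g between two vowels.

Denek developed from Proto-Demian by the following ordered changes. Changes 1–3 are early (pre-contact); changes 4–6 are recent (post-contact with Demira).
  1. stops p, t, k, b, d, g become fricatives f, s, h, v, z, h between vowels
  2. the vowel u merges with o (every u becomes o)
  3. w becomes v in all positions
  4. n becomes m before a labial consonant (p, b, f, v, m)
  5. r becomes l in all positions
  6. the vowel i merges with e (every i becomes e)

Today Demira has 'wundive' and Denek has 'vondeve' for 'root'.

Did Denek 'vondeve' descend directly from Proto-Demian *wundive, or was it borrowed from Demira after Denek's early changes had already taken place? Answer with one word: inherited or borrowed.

If inherited, *wundive would pass through all of Denek's changes:
Denek: *wundive
  wundive (rule 1 does not apply)
  wundive → wondive   [vowel merger]
  wondive → vondive   [unconditioned shift]
  vondive (rule 4 does not apply)
  vondive (rule 5 does not apply)
  vondive → vondeve   [vowel merger]
  giving Denek vondeve.
If borrowed from Demira 'wundive' after the early changes, it would undergo only the recent ones:
  rule 4 (nasal place assimilation): no change (wundive)
  rule 5 (unconditioned shift): no change (wundive)
  rule 6 (vowel merger): wundive → wundeve
  ⇒ as a loan: wundeve
Denek 'vondeve' matches the inherited outcome exactly, so it is an inherited cognate, not a loan.

inherited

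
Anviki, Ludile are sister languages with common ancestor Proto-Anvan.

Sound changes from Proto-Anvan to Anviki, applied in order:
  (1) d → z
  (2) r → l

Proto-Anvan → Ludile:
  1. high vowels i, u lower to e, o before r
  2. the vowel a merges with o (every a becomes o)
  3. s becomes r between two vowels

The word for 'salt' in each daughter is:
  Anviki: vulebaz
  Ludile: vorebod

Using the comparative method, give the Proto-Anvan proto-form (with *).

*vurebad

Position 3: Anviki has l, Ludile has r. Taking the neighbouring segments as reconstructed: Anviki l could go back to *l or *r; Ludile r can only go back to *r — the one source consistent with every daughter is *r.
Position 2: Anviki has u, Ludile has o. Anviki preserves u here (none of its changes turn any other segment into u), so the proto-segment is *u.
Position 6: Anviki has a, Ludile has o. Anviki preserves a here (none of its changes turn any other segment into a), so the proto-segment is *a.
Verify the candidate proto-form against each daughter:
Anviki: *vurebad
  vurebad → vurebaz   [unconditioned shift]
  vurebaz → vulebaz   [unconditioned shift]
  giving Anviki vulebaz.
Ludile: start from *vurebad.
  rule 1 (pre-rhotic lowering): vurebad → vorebad
  rule 2 (vowel merger): vorebad → vorebod
  rule 3: no change — vorebod
  ⇒ Ludile vorebod
No other proto-form is consistent with every reflex, so the reconstruction is *vurebad.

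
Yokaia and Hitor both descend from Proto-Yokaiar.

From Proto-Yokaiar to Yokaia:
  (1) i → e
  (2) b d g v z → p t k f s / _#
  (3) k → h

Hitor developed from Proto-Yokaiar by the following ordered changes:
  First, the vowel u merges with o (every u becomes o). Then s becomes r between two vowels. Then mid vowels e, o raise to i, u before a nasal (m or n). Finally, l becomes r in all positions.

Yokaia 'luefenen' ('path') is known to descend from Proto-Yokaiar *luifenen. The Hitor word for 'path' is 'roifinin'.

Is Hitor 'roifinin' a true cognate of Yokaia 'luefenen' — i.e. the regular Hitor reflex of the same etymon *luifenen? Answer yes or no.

Derive the expected Hitor reflex of *luifenen:
Hitor: *luifenen > loifenen > loifinin > roifinin  (by vowel merger, pre-nasal raising, unconditioned shift)
Hitor 'roifinin' matches the regular reflex exactly, so the pair is cognate.

yes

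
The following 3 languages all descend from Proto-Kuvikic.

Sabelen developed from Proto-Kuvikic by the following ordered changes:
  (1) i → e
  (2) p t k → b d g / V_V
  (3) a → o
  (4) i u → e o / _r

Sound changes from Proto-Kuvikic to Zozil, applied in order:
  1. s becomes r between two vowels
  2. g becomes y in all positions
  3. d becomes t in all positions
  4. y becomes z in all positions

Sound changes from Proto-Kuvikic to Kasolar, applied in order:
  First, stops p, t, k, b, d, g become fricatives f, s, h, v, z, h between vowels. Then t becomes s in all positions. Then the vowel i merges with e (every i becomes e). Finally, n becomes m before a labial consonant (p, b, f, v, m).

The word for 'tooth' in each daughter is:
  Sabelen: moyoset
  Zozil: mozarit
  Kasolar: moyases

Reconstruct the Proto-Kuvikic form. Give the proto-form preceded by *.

*moyasit

Position 5: Sabelen has s, Zozil has r, Kasolar has s. Sabelen preserves s here (none of its changes turn any other segment into s), so the proto-segment is *s.
Position 4: Sabelen has o, Zozil has a, Kasolar has a. Zozil preserves a here (none of its changes turn any other segment into a), so the proto-segment is *a.
Continuing position by position gives *moyasit; check it forward:
Sabelen: *moyasit > moyaset > moyoset  (by vowel merger, vowel merger)
Zozil: start from *moyasit.
  rule 1 (rhotacism): moyasit → moyarit
  rule 2: no change — moyarit
  rule 3: no change — moyarit
  rule 4 (unconditioned shift): moyarit → mozarit
  ⇒ Zozil mozarit
Kasolar: *moyasit
  moyasit (rule 1 does not apply)
  moyasit → moyasis   [unconditioned shift]
  moyasis → moyases   [vowel merger]
  moyases (rule 4 does not apply)
  giving Kasolar moyases.
No other proto-form is consistent with every reflex, so the reconstruction is *moyasit.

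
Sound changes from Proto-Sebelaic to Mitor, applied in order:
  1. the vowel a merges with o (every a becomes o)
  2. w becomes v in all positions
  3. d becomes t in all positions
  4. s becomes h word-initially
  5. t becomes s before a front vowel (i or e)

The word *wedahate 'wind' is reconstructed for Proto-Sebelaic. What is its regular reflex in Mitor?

vetohose

Mitor: *wedahate > wedohote > vedohote > vetohote > vetohose  (by vowel merger, unconditioned shift, unconditioned shift, palatalisation)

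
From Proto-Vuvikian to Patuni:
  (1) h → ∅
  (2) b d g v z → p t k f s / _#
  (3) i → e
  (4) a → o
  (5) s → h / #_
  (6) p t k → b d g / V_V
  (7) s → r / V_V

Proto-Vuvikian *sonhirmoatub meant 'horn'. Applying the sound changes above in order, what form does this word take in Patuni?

honermoodup

Patuni: *sonhirmoatub
  sonhirmoatub → sonirmoatub   [h-loss]
  sonirmoatub → sonirmoatup   [final devoicing]
  sonirmoatup → sonermoatup   [vowel merger]
  sonermoatup → sonermootup   [vowel merger]
  sonermootup → honermootup   [debuccalisation]
  honermootup → honermoodup   [intervocalic voicing]
  honermoodup (rule 7 does not apply)
  giving Patuni honermoodup.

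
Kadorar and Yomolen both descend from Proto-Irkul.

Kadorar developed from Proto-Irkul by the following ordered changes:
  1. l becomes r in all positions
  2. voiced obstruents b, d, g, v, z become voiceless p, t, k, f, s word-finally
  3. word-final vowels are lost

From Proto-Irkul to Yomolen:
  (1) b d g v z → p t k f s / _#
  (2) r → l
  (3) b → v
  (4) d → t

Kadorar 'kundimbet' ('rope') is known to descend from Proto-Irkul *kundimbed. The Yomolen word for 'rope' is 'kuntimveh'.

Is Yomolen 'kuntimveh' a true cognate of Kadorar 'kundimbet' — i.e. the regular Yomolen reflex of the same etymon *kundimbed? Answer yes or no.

no

Derive the expected Yomolen reflex of *kundimbed:
Yomolen: start from *kundimbed.
  rule 1 (final devoicing): kundimbed → kundimbet
  rule 2: no change — kundimbet
  rule 3 (unconditioned shift): kundimbet → kundimvet
  rule 4 (unconditioned shift): kundimvet → kuntimvet
  ⇒ Yomolen kuntimvet
The regular Yomolen reflex would be 'kuntimvet', but the attested form is 'kuntimveh'. The correspondence is irregular, so they are not cognates (the Yomolen form has a different source).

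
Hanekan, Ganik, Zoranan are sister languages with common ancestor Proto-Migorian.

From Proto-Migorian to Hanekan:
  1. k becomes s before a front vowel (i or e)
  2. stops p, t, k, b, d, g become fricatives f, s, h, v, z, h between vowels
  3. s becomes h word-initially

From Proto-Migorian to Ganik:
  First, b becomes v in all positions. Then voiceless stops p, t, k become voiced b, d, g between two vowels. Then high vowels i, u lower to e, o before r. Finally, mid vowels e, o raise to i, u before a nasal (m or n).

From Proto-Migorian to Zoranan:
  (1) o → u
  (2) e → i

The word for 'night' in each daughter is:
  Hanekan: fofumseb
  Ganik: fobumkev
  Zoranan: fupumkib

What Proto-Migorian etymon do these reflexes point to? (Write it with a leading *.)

Position 8: Hanekan has b, Ganik has v, Zoranan has b. Hanekan preserves b here (none of its changes turn any other segment into b), so the proto-segment is *b.
Position 3: Hanekan has f, Ganik has b, Zoranan has p. Zoranan preserves p here (none of its changes turn any other segment into p), so the proto-segment is *p.
Verify the candidate proto-form against each daughter:
Hanekan: *fopumkeb > fopumseb > fofumseb  (by palatalisation, intervocalic lenition)
Ganik: *fopumkeb > fopumkev > fobumkev  (by unconditioned shift, intervocalic voicing)
Zoranan: *fopumkeb
  fopumkeb → fupumkeb   [vowel merger]
  fupumkeb → fupumkib   [vowel merger]
  giving Zoranan fupumkib.
No other proto-form is consistent with every reflex, so the reconstruction is *fopumkeb.

*fopumkeb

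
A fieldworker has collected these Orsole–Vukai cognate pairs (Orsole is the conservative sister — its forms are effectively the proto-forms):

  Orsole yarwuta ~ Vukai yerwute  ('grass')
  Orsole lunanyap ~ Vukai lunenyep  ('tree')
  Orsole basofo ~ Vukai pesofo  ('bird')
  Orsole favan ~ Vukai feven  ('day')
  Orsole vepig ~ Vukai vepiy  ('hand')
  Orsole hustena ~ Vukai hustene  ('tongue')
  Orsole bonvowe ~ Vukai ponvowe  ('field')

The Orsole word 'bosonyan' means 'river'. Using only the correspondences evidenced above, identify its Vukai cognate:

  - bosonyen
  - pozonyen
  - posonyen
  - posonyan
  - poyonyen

bonvowe ~ ponvowe — Orsole b corresponds to Vukai p word-initially before a back vowel.
lunanyap ~ lunenyep, favan ~ feven — Orsole a corresponds to Vukai e after a consonant, before a nasal.
Applying these to Orsole 'bosonyan':
  bosonyan → posonyan   (b→p word-initially before a back vowel)
  posonyan → posonyen   (a→e after a consonant, before a nasal)
So the Vukai cognate is 'posonyen'.

posonyen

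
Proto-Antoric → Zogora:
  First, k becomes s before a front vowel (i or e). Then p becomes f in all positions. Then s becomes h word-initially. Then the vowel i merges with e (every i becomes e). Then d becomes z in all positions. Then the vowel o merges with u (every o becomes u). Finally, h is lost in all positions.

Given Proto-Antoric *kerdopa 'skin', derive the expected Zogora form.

Zogora: start from *kerdopa.
  rule 1 (palatalisation): kerdopa → serdopa
  rule 2 (unconditioned shift): serdopa → serdofa
  rule 3 (debuccalisation): serdofa → herdofa
  rule 4: no change — herdofa
  rule 5 (unconditioned shift): herdofa → herzofa
  rule 6 (vowel merger): herzofa → herzufa
  rule 7 (h-loss): herzufa → erzufa
  ⇒ Zogora erzufa

erzufa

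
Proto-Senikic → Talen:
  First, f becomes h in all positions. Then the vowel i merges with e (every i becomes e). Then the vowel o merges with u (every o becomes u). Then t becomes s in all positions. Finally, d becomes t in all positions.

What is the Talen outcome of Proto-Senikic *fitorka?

Talen: start from *fitorka.
  rule 1 (unconditioned shift): fitorka → hitorka
  rule 2 (vowel merger): hitorka → hetorka
  rule 3 (vowel merger): hetorka → heturka
  rule 4 (unconditioned shift): heturka → hesurka
  rule 5: no change — hesurka
  ⇒ Talen hesurka

hesurka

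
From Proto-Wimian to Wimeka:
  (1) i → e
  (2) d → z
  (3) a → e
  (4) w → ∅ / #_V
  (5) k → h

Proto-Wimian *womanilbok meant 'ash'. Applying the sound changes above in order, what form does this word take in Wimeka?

Wimeka: start from *womanilbok.
  rule 1 (vowel merger): womanilbok → womanelbok
  rule 2: no change — womanelbok
  rule 3 (vowel merger): womanelbok → womenelbok
  rule 4 (glide loss): womenelbok → omenelbok
  rule 5 (unconditioned shift): omenelbok → omenelboh
  ⇒ Wimeka omenelboh

omenelboh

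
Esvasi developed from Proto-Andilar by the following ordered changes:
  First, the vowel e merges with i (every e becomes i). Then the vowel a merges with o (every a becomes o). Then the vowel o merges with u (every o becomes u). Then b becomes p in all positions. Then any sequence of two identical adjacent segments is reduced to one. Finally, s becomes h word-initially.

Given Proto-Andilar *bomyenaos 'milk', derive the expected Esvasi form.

pumyinus

Esvasi: start from *bomyenaos.
  rule 1 (vowel merger): bomyenaos → bomyinaos
  rule 2 (vowel merger): bomyinaos → bomyinoos
  rule 3 (vowel merger): bomyinoos → bumyinuus
  rule 4 (unconditioned shift): bumyinuus → pumyinuus
  rule 5 (degemination): pumyinuus → pumyinus
  rule 6: no change — pumyinus
  ⇒ Esvasi pumyinus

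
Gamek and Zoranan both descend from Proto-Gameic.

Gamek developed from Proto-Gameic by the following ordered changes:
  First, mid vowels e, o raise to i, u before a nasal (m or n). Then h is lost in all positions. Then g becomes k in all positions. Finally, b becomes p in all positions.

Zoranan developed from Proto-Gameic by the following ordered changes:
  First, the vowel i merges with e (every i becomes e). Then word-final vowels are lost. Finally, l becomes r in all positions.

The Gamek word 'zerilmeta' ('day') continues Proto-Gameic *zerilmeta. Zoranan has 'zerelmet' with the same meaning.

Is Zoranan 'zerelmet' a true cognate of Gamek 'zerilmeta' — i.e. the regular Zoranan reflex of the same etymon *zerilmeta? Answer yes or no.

no

Derive the expected Zoranan reflex of *zerilmeta:
Zoranan: *zerilmeta > zerelmeta > zerelmet > zerermet  (by vowel merger, apocope, unconditioned shift)
The regular Zoranan reflex would be 'zerermet', but the attested form is 'zerelmet'. The correspondence is irregular, so they are not cognates (the Zoranan form has a different source).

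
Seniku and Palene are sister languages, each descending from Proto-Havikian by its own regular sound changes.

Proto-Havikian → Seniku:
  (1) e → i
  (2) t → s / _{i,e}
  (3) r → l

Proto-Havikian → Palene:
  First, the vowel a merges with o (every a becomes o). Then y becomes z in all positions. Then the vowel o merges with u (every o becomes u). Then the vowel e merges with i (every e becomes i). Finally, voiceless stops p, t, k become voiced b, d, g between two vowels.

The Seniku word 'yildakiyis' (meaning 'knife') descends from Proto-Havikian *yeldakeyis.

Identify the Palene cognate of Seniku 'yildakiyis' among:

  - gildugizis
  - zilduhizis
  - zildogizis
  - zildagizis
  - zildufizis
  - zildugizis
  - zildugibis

zildugizis

Palene: start from *yeldakeyis.
  rule 1 (vowel merger): yeldakeyis → yeldokeyis
  rule 2 (unconditioned shift): yeldokeyis → zeldokezis
  rule 3 (vowel merger): zeldokezis → zeldukezis
  rule 4 (vowel merger): zeldukezis → zildukizis
  rule 5 (intervocalic voicing): zildukizis → zildugizis
  ⇒ Palene zildugizis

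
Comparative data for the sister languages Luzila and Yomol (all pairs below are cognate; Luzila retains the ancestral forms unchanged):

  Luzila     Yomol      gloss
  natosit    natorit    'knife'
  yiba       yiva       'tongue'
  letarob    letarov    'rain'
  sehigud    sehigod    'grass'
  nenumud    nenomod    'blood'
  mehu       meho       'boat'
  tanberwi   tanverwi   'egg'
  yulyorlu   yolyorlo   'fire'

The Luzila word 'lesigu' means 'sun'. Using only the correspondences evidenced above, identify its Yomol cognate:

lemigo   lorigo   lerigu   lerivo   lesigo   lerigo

lerigo

natosit ~ natorit — Luzila s corresponds to Yomol r between vowels (before a front vowel).
mehu ~ meho, yulyorlu ~ yolyorlo — Luzila u corresponds to Yomol o word-finally.
Applying these to Luzila 'lesigu':
  lesigu → lerigu   (s→r between vowels (before a front vowel))
  lerigu → lerigo   (u→o word-finally)
So the Yomol cognate is 'lerigo'.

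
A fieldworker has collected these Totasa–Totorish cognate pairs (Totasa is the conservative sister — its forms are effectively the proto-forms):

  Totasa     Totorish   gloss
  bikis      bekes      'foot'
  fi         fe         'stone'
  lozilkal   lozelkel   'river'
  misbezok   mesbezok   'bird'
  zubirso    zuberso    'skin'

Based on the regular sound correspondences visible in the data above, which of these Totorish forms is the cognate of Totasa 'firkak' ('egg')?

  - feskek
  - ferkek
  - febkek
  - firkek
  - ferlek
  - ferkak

ferkek

zubirso ~ zuberso — Totasa i corresponds to Totorish e after a consonant, before r.
lozilkal ~ lozelkel — Totasa a corresponds to Totorish e after a consonant, before a consonant other than r, m, n, p, b, f, v.
Applying these to Totasa 'firkak':
  firkak → ferkak   (i→e after a consonant, before r)
  ferkak → ferkek   (a→e after a consonant, before a consonant other than r, m, n, p, b, f, v)
So the Totorish cognate is 'ferkek'.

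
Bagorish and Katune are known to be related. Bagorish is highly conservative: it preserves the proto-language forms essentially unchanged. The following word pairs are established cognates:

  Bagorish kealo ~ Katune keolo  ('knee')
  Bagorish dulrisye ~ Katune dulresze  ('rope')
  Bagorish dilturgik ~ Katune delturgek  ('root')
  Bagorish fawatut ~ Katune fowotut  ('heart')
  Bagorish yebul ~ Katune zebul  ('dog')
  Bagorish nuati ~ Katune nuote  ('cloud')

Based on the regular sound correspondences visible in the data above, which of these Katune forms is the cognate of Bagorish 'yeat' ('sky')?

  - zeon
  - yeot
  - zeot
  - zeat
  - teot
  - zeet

yebul ~ zebul — Bagorish y corresponds to Katune z word-initially before a front vowel.
kealo ~ keolo, nuati ~ nuote — Bagorish a corresponds to Katune o after a vowel, before a consonant other than r, m, n, p, b, f, v.
Applying these to Bagorish 'yeat':
  yeat → zeat   (y→z word-initially before a front vowel)
  zeat → zeot   (a→o after a vowel, before a consonant other than r, m, n, p, b, f, v)
So the Katune cognate is 'zeot'.

zeot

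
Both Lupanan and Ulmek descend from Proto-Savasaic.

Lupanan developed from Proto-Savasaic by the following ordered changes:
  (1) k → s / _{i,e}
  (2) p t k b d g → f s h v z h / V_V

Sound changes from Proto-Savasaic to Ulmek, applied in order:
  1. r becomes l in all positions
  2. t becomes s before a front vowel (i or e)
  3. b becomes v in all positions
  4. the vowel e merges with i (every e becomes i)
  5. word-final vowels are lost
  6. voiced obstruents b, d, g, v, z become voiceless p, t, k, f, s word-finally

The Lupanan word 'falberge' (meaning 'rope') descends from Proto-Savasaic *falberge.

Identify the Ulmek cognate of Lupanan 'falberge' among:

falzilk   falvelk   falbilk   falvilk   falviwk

Ulmek: *falberge
  falberge → falbelge   [unconditioned shift]
  falbelge (rule 2 does not apply)
  falbelge → falvelge   [unconditioned shift]
  falvelge → falvilgi   [vowel merger]
  falvilgi → falvilg   [apocope]
  falvilg → falvilk   [final devoicing]
  giving Ulmek falvilk.
Among the options, 'falvilk' alone shows every Ulmek change applied in order.

falvilk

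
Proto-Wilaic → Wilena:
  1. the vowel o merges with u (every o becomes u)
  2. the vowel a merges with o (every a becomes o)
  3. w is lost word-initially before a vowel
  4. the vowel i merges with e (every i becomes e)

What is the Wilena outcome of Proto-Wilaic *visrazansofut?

vesrozonsufut

Wilena: start from *visrazansofut.
  rule 1 (vowel merger): visrazansofut → visrazansufut
  rule 2 (vowel merger): visrazansufut → visrozonsufut
  rule 3: no change — visrozonsufut
  rule 4 (vowel merger): visrozonsufut → vesrozonsufut
  ⇒ Wilena vesrozonsufut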